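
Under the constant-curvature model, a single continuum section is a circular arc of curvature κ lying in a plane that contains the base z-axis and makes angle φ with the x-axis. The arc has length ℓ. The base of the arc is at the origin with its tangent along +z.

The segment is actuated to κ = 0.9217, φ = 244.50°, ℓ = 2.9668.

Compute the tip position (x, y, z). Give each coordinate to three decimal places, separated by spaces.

-0.896 -1.878 0.430

θ = κ·ℓ = 0.9217 × 2.9668 = 2.73450 rad
ρ = (1 − cos θ)/κ = (1 − -0.91828)/0.9217 = 2.08124
z = sin θ / κ = 0.39594/0.9217 = 0.42958
x = ρ cos φ = 2.08124 × cos(244.50°) = -0.89600
y = ρ sin φ = 2.08124 × sin(244.50°) = -1.87849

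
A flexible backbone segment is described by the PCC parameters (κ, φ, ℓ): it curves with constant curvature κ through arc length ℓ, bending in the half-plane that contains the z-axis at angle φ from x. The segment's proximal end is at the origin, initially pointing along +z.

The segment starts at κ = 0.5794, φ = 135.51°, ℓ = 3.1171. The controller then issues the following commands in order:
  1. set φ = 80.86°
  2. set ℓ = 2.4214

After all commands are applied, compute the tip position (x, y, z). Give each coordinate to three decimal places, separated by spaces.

initial: κ=0.5794, φ=135.51°, ℓ=3.1171
cmd 1: set φ=80.86° → (κ,φ,ℓ)=(0.5794,80.86°,3.1171) → tip=(0.3381,2.1012,1.6784)
cmd 2: set ℓ=2.4214 → (κ,φ,ℓ)=(0.5794,80.86°,2.4214) → tip=(0.2284,1.4194,1.7017)

0.228 1.419 1.702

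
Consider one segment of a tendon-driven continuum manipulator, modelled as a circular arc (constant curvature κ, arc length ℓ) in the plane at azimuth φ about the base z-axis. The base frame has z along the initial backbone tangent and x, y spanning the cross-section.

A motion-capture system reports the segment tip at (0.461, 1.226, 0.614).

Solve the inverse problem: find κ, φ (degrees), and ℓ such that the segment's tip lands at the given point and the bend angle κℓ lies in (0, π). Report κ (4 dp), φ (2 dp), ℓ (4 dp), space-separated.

1.2519 69.39 1.8092

ρ = √(x²+y²) = √(0.461² + 1.226²) = 1.30981
φ = atan2(y, x) mod 360° = atan2(1.226, 0.461) = 69.3928°
|p|² = ρ² + z² = 1.30981² + 0.614² = 2.09259
κ = 2ρ / |p|² = 2×1.30981 / 2.09259 = 1.25185
θ = 2·atan2(ρ, z) = 2·atan2(1.30981, 0.614) = 2.26489 rad
ℓ = θ/κ = 2.26489/1.25185 = 1.80923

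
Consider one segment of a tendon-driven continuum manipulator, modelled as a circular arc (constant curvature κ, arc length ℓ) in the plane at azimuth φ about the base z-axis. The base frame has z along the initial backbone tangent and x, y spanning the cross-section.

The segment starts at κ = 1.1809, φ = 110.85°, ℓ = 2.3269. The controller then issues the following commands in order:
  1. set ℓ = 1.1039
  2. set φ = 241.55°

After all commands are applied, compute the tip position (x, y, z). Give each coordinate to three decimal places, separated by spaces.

initial: κ=1.1809, φ=110.85°, ℓ=2.3269
cmd 1: set ℓ=1.1039 → (κ,φ,ℓ)=(1.1809,110.85°,1.1039) → tip=(-0.2218,0.5824,0.8168)
cmd 2: set φ=241.55° → (κ,φ,ℓ)=(1.1809,241.55°,1.1039) → tip=(-0.2969,-0.5480,0.8168)

-0.297 -0.548 0.817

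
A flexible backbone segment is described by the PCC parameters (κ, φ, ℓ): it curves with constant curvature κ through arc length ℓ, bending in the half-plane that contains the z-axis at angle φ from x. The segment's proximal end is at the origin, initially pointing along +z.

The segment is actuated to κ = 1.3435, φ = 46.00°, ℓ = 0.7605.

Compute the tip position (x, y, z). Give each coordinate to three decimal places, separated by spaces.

θ = κ·ℓ = 1.3435 × 0.7605 = 1.02173 rad
ρ = (1 − cos θ)/κ = (1 − 0.52189)/1.3435 = 0.35587
z = sin θ / κ = 0.85301/1.3435 = 0.63492
x = ρ cos φ = 0.35587 × cos(46.00°) = 0.24721
y = ρ sin φ = 0.35587 × sin(46.00°) = 0.25599

0.247 0.256 0.635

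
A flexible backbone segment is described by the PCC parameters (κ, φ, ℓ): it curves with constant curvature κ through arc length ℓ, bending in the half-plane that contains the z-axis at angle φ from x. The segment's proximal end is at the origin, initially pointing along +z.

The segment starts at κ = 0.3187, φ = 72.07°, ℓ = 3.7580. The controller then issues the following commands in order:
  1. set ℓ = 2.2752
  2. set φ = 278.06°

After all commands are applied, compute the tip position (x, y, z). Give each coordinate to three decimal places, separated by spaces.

initial: κ=0.3187, φ=72.07°, ℓ=3.7580
cmd 1: set ℓ=2.2752 → (κ,φ,ℓ)=(0.3187,72.07°,2.2752) → tip=(0.2430,0.7510,2.0810)
cmd 2: set φ=278.06° → (κ,φ,ℓ)=(0.3187,278.06°,2.2752) → tip=(0.1107,-0.7816,2.0810)

0.111 -0.782 2.081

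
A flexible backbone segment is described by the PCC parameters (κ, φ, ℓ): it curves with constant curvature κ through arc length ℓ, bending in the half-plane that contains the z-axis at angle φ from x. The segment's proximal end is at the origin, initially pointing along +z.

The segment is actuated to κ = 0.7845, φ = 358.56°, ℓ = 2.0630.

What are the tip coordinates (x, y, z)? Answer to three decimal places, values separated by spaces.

1.335 -0.034 1.273

θ = κ·ℓ = 0.7845 × 2.0630 = 1.61842 rad
ρ = (1 − cos θ)/κ = (1 − -0.04761)/0.7845 = 1.33538
z = sin θ / κ = 0.99887/0.7845 = 1.27325
x = ρ cos φ = 1.33538 × cos(358.56°) = 1.33496
y = ρ sin φ = 1.33538 × sin(358.56°) = -0.03356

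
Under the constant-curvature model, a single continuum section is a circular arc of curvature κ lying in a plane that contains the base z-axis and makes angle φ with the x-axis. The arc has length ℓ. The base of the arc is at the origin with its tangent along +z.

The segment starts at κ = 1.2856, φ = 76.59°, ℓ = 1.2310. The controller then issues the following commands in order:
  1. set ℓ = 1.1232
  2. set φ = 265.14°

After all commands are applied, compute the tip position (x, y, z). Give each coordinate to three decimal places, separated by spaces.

initial: κ=1.2856, φ=76.59°, ℓ=1.2310
cmd 1: set ℓ=1.1232 → (κ,φ,ℓ)=(1.2856,76.59°,1.1232) → tip=(0.1576,0.6609,0.7716)
cmd 2: set φ=265.14° → (κ,φ,ℓ)=(1.2856,265.14°,1.1232) → tip=(-0.0576,-0.6770,0.7716)

-0.058 -0.677 0.772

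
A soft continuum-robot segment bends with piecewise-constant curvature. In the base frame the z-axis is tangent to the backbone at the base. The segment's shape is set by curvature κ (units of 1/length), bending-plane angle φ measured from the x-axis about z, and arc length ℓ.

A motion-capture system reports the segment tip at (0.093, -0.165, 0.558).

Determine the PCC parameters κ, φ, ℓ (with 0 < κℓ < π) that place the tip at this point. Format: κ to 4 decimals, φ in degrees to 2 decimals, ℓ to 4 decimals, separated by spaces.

1.0909 299.41 0.5999

ρ = √(x²+y²) = √(0.093² + -0.165²) = 0.18940
φ = atan2(y, x) mod 360° = atan2(-0.165, 0.093) = 299.4072°
|p|² = ρ² + z² = 0.18940² + 0.558² = 0.34724
κ = 2ρ / |p|² = 2×0.18940 / 0.34724 = 1.09092
θ = 2·atan2(ρ, z) = 2·atan2(0.18940, 0.558) = 0.65446 rad
ℓ = θ/κ = 0.65446/1.09092 = 0.59992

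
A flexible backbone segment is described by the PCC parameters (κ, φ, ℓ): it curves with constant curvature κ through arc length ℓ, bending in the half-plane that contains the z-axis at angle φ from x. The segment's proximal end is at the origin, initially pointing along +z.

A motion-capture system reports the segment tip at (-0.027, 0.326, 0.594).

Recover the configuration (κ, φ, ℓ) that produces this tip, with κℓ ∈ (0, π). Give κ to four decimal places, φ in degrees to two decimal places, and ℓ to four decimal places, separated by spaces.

1.4227 94.73 0.7076

ρ = √(x²+y²) = √(-0.027² + 0.326²) = 0.32712
φ = atan2(y, x) mod 360° = atan2(0.326, -0.027) = 94.7346°
|p|² = ρ² + z² = 0.32712² + 0.594² = 0.45984
κ = 2ρ / |p|² = 2×0.32712 / 0.45984 = 1.42274
θ = 2·atan2(ρ, z) = 2·atan2(0.32712, 0.594) = 1.00676 rad
ℓ = θ/κ = 1.00676/1.42274 = 0.70762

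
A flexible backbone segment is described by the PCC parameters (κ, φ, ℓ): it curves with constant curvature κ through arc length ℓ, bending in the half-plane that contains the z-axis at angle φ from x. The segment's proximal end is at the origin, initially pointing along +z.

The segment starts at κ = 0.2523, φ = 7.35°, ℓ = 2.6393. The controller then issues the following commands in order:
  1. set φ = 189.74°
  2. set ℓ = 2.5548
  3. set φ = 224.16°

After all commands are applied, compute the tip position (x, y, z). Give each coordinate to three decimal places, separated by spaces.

initial: κ=0.2523, φ=7.35°, ℓ=2.6393
cmd 1: set φ=189.74° → (κ,φ,ℓ)=(0.2523,189.74°,2.6393) → tip=(-0.8345,-0.1433,2.4485)
cmd 2: set ℓ=2.5548 → (κ,φ,ℓ)=(0.2523,189.74°,2.5548) → tip=(-0.7838,-0.1345,2.3815)
cmd 3: set φ=224.16° → (κ,φ,ℓ)=(0.2523,224.16°,2.5548) → tip=(-0.5705,-0.5540,2.3815)

-0.571 -0.554 2.382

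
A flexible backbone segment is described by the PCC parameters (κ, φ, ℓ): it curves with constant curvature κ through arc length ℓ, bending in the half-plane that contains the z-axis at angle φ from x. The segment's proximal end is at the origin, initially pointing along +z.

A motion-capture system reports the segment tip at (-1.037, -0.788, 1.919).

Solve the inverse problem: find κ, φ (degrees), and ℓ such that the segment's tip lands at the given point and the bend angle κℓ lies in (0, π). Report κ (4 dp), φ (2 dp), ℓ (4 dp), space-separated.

ρ = √(x²+y²) = √(-1.037² + -0.788²) = 1.30243
φ = atan2(y, x) mod 360° = atan2(-0.788, -1.037) = 217.2306°
|p|² = ρ² + z² = 1.30243² + 1.919² = 5.37887
κ = 2ρ / |p|² = 2×1.30243 / 5.37887 = 0.48427
θ = 2·atan2(ρ, z) = 2·atan2(1.30243, 1.919) = 1.19257 rad
ℓ = θ/κ = 1.19257/0.48427 = 2.46260

0.4843 217.23 2.4626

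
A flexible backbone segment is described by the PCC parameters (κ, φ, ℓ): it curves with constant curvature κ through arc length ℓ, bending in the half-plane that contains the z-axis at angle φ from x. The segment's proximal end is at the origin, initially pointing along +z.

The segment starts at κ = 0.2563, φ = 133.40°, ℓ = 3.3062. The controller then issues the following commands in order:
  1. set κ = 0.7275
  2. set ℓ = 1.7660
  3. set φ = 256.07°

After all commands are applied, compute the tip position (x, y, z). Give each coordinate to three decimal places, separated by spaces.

-0.238 -0.958 1.319

initial: κ=0.2563, φ=133.40°, ℓ=3.3062
cmd 1: set κ=0.7275 → (κ,φ,ℓ)=(0.7275,133.40°,3.3062) → tip=(-1.6442,1.7387,0.9231)
cmd 2: set ℓ=1.7660 → (κ,φ,ℓ)=(0.7275,133.40°,1.7660) → tip=(-0.6780,0.7169,1.3187)
cmd 3: set φ=256.07° → (κ,φ,ℓ)=(0.7275,256.07°,1.7660) → tip=(-0.2375,-0.9577,1.3187)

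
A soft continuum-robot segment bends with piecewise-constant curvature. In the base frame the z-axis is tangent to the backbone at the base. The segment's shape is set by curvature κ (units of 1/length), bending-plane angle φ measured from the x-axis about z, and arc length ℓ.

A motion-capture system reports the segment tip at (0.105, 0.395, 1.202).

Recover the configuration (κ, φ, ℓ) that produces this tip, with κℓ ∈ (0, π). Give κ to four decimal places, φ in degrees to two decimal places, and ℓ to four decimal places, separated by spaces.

0.5071 75.11 1.2926

ρ = √(x²+y²) = √(0.105² + 0.395²) = 0.40872
φ = atan2(y, x) mod 360° = atan2(0.395, 0.105) = 75.1137°
|p|² = ρ² + z² = 0.40872² + 1.202² = 1.61185
κ = 2ρ / |p|² = 2×0.40872 / 1.61185 = 0.50714
θ = 2·atan2(ρ, z) = 2·atan2(0.40872, 1.202) = 0.65553 rad
ℓ = θ/κ = 0.65553/0.50714 = 1.29261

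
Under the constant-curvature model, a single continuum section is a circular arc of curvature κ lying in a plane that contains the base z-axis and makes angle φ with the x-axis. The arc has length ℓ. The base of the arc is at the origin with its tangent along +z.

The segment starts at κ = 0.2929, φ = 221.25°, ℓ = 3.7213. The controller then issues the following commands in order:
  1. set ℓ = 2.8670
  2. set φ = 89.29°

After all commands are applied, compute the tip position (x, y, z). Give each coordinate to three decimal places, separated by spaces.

0.014 1.135 2.542

initial: κ=0.2929, φ=221.25°, ℓ=3.7213
cmd 1: set ℓ=2.8670 → (κ,φ,ℓ)=(0.2929,221.25°,2.8670) → tip=(-0.8531,-0.7481,2.5417)
cmd 2: set φ=89.29° → (κ,φ,ℓ)=(0.2929,89.29°,2.8670) → tip=(0.0141,1.1346,2.5417)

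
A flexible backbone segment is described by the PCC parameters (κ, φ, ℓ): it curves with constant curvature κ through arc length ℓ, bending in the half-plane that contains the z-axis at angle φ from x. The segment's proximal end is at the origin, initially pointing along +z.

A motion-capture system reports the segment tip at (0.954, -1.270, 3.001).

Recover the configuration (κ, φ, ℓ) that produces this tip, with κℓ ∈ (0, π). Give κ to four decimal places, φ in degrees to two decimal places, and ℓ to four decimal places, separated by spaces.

0.2755 306.91 3.5334

ρ = √(x²+y²) = √(0.954² + -1.270²) = 1.58840
φ = atan2(y, x) mod 360° = atan2(-1.270, 0.954) = 306.9132°
|p|² = ρ² + z² = 1.58840² + 3.001² = 11.52902
κ = 2ρ / |p|² = 2×1.58840 / 11.52902 = 0.27555
θ = 2·atan2(ρ, z) = 2·atan2(1.58840, 3.001) = 0.97361 rad
ℓ = θ/κ = 0.97361/0.27555 = 3.53335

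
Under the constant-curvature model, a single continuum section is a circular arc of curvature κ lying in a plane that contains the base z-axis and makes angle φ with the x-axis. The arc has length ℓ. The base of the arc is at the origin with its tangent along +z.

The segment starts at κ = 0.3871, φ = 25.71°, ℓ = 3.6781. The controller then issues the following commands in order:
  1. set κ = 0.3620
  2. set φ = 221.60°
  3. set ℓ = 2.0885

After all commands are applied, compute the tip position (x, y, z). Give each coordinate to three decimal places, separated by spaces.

-0.563 -0.500 1.895

initial: κ=0.3871, φ=25.71°, ℓ=3.6781
cmd 1: set κ=0.3620 → (κ,φ,ℓ)=(0.3620,25.71°,3.6781) → tip=(1.8990,0.9143,2.6837)
cmd 2: set φ=221.60° → (κ,φ,ℓ)=(0.3620,221.60°,3.6781) → tip=(-1.5761,-1.3993,2.6837)
cmd 3: set ℓ=2.0885 → (κ,φ,ℓ)=(0.3620,221.60°,2.0885) → tip=(-0.5628,-0.4997,1.8951)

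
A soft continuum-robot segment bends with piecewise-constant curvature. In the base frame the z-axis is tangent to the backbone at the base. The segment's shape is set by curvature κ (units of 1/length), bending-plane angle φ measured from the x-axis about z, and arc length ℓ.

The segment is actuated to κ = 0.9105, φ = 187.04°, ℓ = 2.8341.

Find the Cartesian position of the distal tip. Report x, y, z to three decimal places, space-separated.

θ = κ·ℓ = 0.9105 × 2.8341 = 2.58045 rad
ρ = (1 − cos θ)/κ = (1 − -0.84665)/0.9105 = 2.02817
z = sin θ / κ = 0.53216/0.9105 = 0.58447
x = ρ cos φ = 2.02817 × cos(187.04°) = -2.01288
y = ρ sin φ = 2.02817 × sin(187.04°) = -0.24858

-2.013 -0.249 0.584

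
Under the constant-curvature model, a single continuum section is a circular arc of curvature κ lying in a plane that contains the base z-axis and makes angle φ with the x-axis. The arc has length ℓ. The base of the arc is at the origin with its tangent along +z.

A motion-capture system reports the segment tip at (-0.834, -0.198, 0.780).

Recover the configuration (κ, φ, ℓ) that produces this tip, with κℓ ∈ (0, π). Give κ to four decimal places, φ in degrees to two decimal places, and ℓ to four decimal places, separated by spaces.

ρ = √(x²+y²) = √(-0.834² + -0.198²) = 0.85718
φ = atan2(y, x) mod 360° = atan2(-0.198, -0.834) = 193.3553°
|p|² = ρ² + z² = 0.85718² + 0.780² = 1.34316
κ = 2ρ / |p|² = 2×0.85718 / 1.34316 = 1.27637
θ = 2·atan2(ρ, z) = 2·atan2(0.85718, 0.780) = 1.66501 rad
ℓ = θ/κ = 1.66501/1.27637 = 1.30450

1.2764 193.36 1.3045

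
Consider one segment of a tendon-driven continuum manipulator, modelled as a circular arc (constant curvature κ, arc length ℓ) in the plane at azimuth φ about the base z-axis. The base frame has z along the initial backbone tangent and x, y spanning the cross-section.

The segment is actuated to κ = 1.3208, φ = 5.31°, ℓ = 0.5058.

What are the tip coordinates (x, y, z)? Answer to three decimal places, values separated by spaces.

θ = κ·ℓ = 1.3208 × 0.5058 = 0.66806 rad
ρ = (1 − cos θ)/κ = (1 − 0.78502)/1.3208 = 0.16276
z = sin θ / κ = 0.61946/1.3208 = 0.46901
x = ρ cos φ = 0.16276 × cos(5.31°) = 0.16206
y = ρ sin φ = 0.16276 × sin(5.31°) = 0.01506

0.162 0.015 0.469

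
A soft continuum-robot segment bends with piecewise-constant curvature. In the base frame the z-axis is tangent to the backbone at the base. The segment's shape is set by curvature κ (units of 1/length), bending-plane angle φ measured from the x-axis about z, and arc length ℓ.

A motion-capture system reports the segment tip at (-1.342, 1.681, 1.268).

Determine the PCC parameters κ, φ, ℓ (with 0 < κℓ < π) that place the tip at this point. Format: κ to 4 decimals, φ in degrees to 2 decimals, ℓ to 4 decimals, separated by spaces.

ρ = √(x²+y²) = √(-1.342² + 1.681²) = 2.15098
φ = atan2(y, x) mod 360° = atan2(1.681, -1.342) = 128.6016°
|p|² = ρ² + z² = 2.15098² + 1.268² = 6.23455
κ = 2ρ / |p|² = 2×2.15098 / 6.23455 = 0.69002
θ = 2·atan2(ρ, z) = 2·atan2(2.15098, 1.268) = 2.07627 rad
ℓ = θ/κ = 2.07627/0.69002 = 3.00900

0.6900 128.60 3.0090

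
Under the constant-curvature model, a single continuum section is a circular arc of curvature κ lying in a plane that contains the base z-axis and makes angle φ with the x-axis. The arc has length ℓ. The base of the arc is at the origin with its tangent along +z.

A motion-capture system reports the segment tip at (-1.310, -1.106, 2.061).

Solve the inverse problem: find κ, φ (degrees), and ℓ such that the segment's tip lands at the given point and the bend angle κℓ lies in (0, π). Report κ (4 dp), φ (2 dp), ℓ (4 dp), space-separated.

0.4771 220.17 2.9087

ρ = √(x²+y²) = √(-1.310² + -1.106²) = 1.71445
φ = atan2(y, x) mod 360° = atan2(-1.106, -1.310) = 220.1736°
|p|² = ρ² + z² = 1.71445² + 2.061² = 7.18706
κ = 2ρ / |p|² = 2×1.71445 / 7.18706 = 0.47709
θ = 2·atan2(ρ, z) = 2·atan2(1.71445, 2.061) = 1.38773 rad
ℓ = θ/κ = 1.38773/0.47709 = 2.90871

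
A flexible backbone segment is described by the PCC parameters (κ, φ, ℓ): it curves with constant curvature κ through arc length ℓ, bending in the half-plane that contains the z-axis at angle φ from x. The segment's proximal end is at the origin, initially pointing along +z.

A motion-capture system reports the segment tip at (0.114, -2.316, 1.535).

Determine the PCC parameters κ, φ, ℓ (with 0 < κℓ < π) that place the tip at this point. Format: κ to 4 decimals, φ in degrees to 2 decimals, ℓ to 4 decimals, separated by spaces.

ρ = √(x²+y²) = √(0.114² + -2.316²) = 2.31880
φ = atan2(y, x) mod 360° = atan2(-2.316, 0.114) = 272.8180°
|p|² = ρ² + z² = 2.31880² + 1.535² = 7.73308
κ = 2ρ / |p|² = 2×2.31880 / 7.73308 = 0.59971
θ = 2·atan2(ρ, z) = 2·atan2(2.31880, 1.535) = 1.97209 rad
ℓ = θ/κ = 1.97209/0.59971 = 3.28841

0.5997 272.82 3.2884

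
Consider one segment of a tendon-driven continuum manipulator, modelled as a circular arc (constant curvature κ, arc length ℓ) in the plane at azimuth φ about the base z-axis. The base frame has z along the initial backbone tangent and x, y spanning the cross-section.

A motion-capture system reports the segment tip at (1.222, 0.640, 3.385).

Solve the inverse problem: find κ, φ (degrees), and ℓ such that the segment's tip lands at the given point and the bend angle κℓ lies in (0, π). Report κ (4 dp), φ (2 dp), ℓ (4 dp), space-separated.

ρ = √(x²+y²) = √(1.222² + 0.640²) = 1.37945
φ = atan2(y, x) mod 360° = atan2(0.640, 1.222) = 27.6425°
|p|² = ρ² + z² = 1.37945² + 3.385² = 13.36111
κ = 2ρ / |p|² = 2×1.37945 / 13.36111 = 0.20649
θ = 2·atan2(ρ, z) = 2·atan2(1.37945, 3.385) = 0.77394 rad
ℓ = θ/κ = 0.77394/0.20649 = 3.74813

0.2065 27.64 3.7481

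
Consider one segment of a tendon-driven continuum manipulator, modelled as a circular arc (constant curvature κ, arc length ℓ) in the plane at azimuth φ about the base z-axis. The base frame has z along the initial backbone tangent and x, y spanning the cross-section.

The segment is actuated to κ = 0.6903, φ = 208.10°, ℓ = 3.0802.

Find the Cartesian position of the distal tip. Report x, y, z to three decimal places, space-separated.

-1.952 -1.042 1.231

θ = κ·ℓ = 0.6903 × 3.0802 = 2.12626 rad
ρ = (1 − cos θ)/κ = (1 − -0.52734)/0.6903 = 2.21257
z = sin θ / κ = 0.84965/0.6903 = 1.23085
x = ρ cos φ = 2.21257 × cos(208.10°) = -1.95177
y = ρ sin φ = 2.21257 × sin(208.10°) = -1.04215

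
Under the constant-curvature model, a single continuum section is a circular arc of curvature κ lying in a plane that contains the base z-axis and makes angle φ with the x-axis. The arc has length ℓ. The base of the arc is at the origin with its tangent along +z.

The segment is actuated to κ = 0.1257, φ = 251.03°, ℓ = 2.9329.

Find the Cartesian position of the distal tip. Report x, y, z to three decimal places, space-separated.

θ = κ·ℓ = 0.1257 × 2.9329 = 0.36867 rad
ρ = (1 − cos θ)/κ = (1 − 0.93281)/0.1257 = 0.53453
z = sin θ / κ = 0.36037/0.1257 = 2.86691
x = ρ cos φ = 0.53453 × cos(251.03°) = -0.17376
y = ρ sin φ = 0.53453 × sin(251.03°) = -0.50550

-0.174 -0.506 2.867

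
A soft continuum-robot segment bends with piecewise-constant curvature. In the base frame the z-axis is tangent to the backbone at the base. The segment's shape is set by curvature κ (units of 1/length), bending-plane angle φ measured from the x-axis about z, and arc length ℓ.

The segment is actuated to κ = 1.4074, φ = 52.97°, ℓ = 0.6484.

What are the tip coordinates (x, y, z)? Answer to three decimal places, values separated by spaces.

0.166 0.220 0.562

θ = κ·ℓ = 1.4074 × 0.6484 = 0.91256 rad
ρ = (1 − cos θ)/κ = (1 − 0.61172)/1.4074 = 0.27588
z = sin θ / κ = 0.79107/1.4074 = 0.56208
x = ρ cos φ = 0.27588 × cos(52.97°) = 0.16615
y = ρ sin φ = 0.27588 × sin(52.97°) = 0.22024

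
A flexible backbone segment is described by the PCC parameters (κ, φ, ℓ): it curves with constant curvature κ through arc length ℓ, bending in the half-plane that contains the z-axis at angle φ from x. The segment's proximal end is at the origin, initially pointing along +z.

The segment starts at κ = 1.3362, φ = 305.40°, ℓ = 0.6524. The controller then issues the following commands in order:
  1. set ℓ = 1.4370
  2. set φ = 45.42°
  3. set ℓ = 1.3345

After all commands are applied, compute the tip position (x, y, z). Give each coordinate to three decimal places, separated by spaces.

initial: κ=1.3362, φ=305.40°, ℓ=0.6524
cmd 1: set ℓ=1.4370 → (κ,φ,ℓ)=(1.3362,305.40°,1.4370) → tip=(0.5819,-0.8188,0.7032)
cmd 2: set φ=45.42° → (κ,φ,ℓ)=(1.3362,45.42°,1.4370) → tip=(0.7051,0.7155,0.7032)
cmd 3: set ℓ=1.3345 → (κ,φ,ℓ)=(1.3362,45.42°,1.3345) → tip=(0.6360,0.6454,0.7316)

0.636 0.645 0.732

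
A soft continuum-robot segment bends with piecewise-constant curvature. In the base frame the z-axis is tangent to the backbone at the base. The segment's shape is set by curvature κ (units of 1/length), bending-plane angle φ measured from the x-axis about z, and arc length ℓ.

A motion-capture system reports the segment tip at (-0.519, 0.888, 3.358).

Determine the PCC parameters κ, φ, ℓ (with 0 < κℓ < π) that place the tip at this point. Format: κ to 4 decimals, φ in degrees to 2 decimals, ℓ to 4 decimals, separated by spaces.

0.1668 120.30 3.5642

ρ = √(x²+y²) = √(-0.519² + 0.888²) = 1.02855
φ = atan2(y, x) mod 360° = atan2(0.888, -0.519) = 120.3046°
|p|² = ρ² + z² = 1.02855² + 3.358² = 12.33407
κ = 2ρ / |p|² = 2×1.02855 / 12.33407 = 0.16678
θ = 2·atan2(ρ, z) = 2·atan2(1.02855, 3.358) = 0.59445 rad
ℓ = θ/κ = 0.59445/0.16678 = 3.56424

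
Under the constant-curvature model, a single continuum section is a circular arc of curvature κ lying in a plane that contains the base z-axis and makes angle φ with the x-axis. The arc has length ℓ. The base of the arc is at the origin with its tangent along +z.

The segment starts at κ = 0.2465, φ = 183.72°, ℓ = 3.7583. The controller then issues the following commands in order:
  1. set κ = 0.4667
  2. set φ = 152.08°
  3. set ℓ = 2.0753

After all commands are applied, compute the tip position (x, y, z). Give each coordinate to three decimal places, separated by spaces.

initial: κ=0.2465, φ=183.72°, ℓ=3.7583
cmd 1: set κ=0.4667 → (κ,φ,ℓ)=(0.4667,183.72°,3.7583) → tip=(-2.5277,-0.1643,2.1068)
cmd 2: set φ=152.08° → (κ,φ,ℓ)=(0.4667,152.08°,3.7583) → tip=(-2.2382,1.1861,2.1068)
cmd 3: set ℓ=2.0753 → (κ,φ,ℓ)=(0.4667,152.08°,2.0753) → tip=(-0.8207,0.4349,1.7657)

-0.821 0.435 1.766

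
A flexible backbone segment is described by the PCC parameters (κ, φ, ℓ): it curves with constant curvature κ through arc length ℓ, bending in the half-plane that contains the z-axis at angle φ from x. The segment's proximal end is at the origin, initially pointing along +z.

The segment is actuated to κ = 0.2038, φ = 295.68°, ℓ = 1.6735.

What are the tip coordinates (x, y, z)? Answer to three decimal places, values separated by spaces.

θ = κ·ℓ = 0.2038 × 1.6735 = 0.34106 rad
ρ = (1 − cos θ)/κ = (1 − 0.94240)/0.2038 = 0.28263
z = sin θ / κ = 0.33449/0.2038 = 1.64124
x = ρ cos φ = 0.28263 × cos(295.68°) = 0.12247
y = ρ sin φ = 0.28263 × sin(295.68°) = -0.25471

0.122 -0.255 1.641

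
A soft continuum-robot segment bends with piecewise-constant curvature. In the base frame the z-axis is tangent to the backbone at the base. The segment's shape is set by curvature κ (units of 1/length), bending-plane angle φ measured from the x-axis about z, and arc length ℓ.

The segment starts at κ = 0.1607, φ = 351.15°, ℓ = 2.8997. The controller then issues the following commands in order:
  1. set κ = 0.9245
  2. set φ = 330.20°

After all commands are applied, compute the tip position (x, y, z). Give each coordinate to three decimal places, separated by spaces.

initial: κ=0.1607, φ=351.15°, ℓ=2.8997
cmd 1: set κ=0.9245 → (κ,φ,ℓ)=(0.9245,351.15°,2.8997) → tip=(2.0261,-0.3155,0.4810)
cmd 2: set φ=330.20° → (κ,φ,ℓ)=(0.9245,330.20°,2.8997) → tip=(1.7794,-1.0190,0.4810)

1.779 -1.019 0.481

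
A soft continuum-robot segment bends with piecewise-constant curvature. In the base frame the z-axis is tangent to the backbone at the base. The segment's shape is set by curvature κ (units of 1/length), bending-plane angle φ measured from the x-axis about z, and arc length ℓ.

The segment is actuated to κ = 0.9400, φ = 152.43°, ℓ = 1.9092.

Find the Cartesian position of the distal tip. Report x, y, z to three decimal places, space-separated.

θ = κ·ℓ = 0.9400 × 1.9092 = 1.79465 rad
ρ = (1 − cos θ)/κ = (1 − -0.22199)/0.9400 = 1.29999
z = sin θ / κ = 0.97505/0.9400 = 1.03729
x = ρ cos φ = 1.29999 × cos(152.43°) = -1.15237
y = ρ sin φ = 1.29999 × sin(152.43°) = 0.60168

-1.152 0.602 1.037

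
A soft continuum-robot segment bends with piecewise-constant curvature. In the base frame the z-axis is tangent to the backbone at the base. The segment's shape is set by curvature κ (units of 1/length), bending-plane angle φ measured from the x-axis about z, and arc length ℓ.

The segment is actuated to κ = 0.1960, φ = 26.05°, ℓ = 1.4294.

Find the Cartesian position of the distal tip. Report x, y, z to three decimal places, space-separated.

θ = κ·ℓ = 0.1960 × 1.4294 = 0.28016 rad
ρ = (1 − cos θ)/κ = (1 − 0.96101)/0.1960 = 0.19893
z = sin θ / κ = 0.27651/0.1960 = 1.41077
x = ρ cos φ = 0.19893 × cos(26.05°) = 0.17872
y = ρ sin φ = 0.19893 × sin(26.05°) = 0.08736

0.179 0.087 1.411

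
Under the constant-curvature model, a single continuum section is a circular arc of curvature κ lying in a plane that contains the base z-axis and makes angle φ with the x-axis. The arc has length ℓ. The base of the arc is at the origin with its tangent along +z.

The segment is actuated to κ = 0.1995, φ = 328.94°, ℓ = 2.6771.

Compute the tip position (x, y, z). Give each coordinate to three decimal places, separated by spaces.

θ = κ·ℓ = 0.1995 × 2.6771 = 0.53408 rad
ρ = (1 − cos θ)/κ = (1 − 0.86074)/0.1995 = 0.69806
z = sin θ / κ = 0.50905/0.1995 = 2.55163
x = ρ cos φ = 0.69806 × cos(328.94°) = 0.59798
y = ρ sin φ = 0.69806 × sin(328.94°) = -0.36016

0.598 -0.360 2.552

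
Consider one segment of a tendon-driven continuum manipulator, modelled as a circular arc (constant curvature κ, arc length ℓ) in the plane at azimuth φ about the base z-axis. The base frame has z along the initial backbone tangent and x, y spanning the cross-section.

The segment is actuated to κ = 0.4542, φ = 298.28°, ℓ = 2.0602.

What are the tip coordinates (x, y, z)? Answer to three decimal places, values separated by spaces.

θ = κ·ℓ = 0.4542 × 2.0602 = 0.93574 rad
ρ = (1 − cos θ)/κ = (1 − 0.59322)/0.4542 = 0.89560
z = sin θ / κ = 0.80504/0.4542 = 1.77243
x = ρ cos φ = 0.89560 × cos(298.28°) = 0.42432
y = ρ sin φ = 0.89560 × sin(298.28°) = -0.78870

0.424 -0.789 1.772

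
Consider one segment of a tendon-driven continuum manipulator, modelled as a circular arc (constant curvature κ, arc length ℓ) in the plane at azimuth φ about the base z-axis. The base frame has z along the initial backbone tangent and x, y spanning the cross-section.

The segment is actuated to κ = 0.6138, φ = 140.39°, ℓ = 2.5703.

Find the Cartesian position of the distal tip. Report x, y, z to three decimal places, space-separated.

-1.264 1.046 1.629

θ = κ·ℓ = 0.6138 × 2.5703 = 1.57765 rad
ρ = (1 − cos θ)/κ = (1 − -0.00685)/0.6138 = 1.64036
z = sin θ / κ = 0.99998/0.6138 = 1.62916
x = ρ cos φ = 1.64036 × cos(140.39°) = -1.26374
y = ρ sin φ = 1.64036 × sin(140.39°) = 1.04583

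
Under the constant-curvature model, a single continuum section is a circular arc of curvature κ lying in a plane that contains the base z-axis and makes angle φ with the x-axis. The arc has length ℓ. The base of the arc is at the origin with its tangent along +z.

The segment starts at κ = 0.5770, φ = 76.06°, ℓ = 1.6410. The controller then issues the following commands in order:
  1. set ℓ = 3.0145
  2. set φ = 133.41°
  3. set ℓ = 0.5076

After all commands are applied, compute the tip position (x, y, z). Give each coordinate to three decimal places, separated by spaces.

-0.051 0.054 0.500

initial: κ=0.5770, φ=76.06°, ℓ=1.6410
cmd 1: set ℓ=3.0145 → (κ,φ,ℓ)=(0.5770,76.06°,3.0145) → tip=(0.4876,1.9643,1.7085)
cmd 2: set φ=133.41° → (κ,φ,ℓ)=(0.5770,133.41°,3.0145) → tip=(-1.3908,1.4702,1.7085)
cmd 3: set ℓ=0.5076 → (κ,φ,ℓ)=(0.5770,133.41°,0.5076) → tip=(-0.0507,0.0536,0.5004)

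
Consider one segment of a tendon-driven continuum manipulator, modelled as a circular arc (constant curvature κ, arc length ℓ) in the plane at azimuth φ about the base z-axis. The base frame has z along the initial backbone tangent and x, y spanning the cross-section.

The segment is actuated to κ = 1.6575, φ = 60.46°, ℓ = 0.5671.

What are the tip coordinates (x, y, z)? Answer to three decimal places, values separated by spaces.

0.122 0.215 0.487

θ = κ·ℓ = 1.6575 × 0.5671 = 0.93997 rad
ρ = (1 − cos θ)/κ = (1 − 0.58981)/1.6575 = 0.24747
z = sin θ / κ = 0.80754/1.6575 = 0.48720
x = ρ cos φ = 0.24747 × cos(60.46°) = 0.12201
y = ρ sin φ = 0.24747 × sin(60.46°) = 0.21530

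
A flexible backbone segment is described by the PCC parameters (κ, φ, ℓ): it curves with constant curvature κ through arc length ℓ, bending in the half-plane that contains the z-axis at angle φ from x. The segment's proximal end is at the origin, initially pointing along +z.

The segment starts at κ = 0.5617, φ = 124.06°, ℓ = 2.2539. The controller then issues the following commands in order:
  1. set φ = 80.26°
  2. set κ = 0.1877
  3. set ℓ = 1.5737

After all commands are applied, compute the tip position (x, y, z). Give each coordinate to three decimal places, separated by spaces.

initial: κ=0.5617, φ=124.06°, ℓ=2.2539
cmd 1: set φ=80.26° → (κ,φ,ℓ)=(0.5617,80.26°,2.2539) → tip=(0.2108,1.2281,1.6983)
cmd 2: set κ=0.1877 → (κ,φ,ℓ)=(0.1877,80.26°,2.2539) → tip=(0.0795,0.4629,2.1873)
cmd 3: set ℓ=1.5737 → (κ,φ,ℓ)=(0.1877,80.26°,1.5737) → tip=(0.0390,0.2274,1.5509)

0.039 0.227 1.551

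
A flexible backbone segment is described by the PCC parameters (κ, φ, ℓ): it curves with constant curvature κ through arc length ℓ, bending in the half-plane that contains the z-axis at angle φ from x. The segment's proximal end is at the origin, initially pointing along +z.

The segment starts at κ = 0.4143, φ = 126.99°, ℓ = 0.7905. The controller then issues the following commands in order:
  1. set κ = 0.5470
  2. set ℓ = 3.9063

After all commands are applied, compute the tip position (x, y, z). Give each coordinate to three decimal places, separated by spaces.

initial: κ=0.4143, φ=126.99°, ℓ=0.7905
cmd 1: set κ=0.5470 → (κ,φ,ℓ)=(0.5470,126.99°,0.7905) → tip=(-0.1012,0.1344,0.7661)
cmd 2: set ℓ=3.9063 → (κ,φ,ℓ)=(0.5470,126.99°,3.9063) → tip=(-1.6898,2.2432,1.5431)

-1.690 2.243 1.543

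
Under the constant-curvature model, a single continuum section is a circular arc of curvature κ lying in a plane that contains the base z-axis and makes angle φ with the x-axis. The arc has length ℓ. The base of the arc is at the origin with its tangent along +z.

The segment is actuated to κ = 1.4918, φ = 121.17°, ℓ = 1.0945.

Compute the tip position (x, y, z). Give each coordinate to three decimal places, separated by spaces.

θ = κ·ℓ = 1.4918 × 1.0945 = 1.63278 rad
ρ = (1 − cos θ)/κ = (1 − -0.06194)/1.4918 = 0.71185
z = sin θ / κ = 0.99808/1.4918 = 0.66904
x = ρ cos φ = 0.71185 × cos(121.17°) = -0.36844
y = ρ sin φ = 0.71185 × sin(121.17°) = 0.60908

-0.368 0.609 0.669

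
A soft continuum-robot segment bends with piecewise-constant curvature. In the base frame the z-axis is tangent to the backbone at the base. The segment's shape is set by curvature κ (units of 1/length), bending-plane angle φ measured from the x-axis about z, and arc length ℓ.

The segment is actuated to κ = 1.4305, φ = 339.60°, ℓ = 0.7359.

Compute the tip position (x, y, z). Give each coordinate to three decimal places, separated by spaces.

0.331 -0.123 0.607

θ = κ·ℓ = 1.4305 × 0.7359 = 1.05270 rad
ρ = (1 − cos θ)/κ = (1 − 0.49522)/1.4305 = 0.35287
z = sin θ / κ = 0.86877/1.4305 = 0.60732
x = ρ cos φ = 0.35287 × cos(339.60°) = 0.33074
y = ρ sin φ = 0.35287 × sin(339.60°) = -0.12300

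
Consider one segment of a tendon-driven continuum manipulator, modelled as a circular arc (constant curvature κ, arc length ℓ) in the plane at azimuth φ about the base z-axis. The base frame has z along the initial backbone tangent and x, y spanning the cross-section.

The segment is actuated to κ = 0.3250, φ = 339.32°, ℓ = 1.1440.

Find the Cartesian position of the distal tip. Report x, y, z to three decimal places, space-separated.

0.197 -0.074 1.118

θ = κ·ℓ = 0.3250 × 1.1440 = 0.37180 rad
ρ = (1 − cos θ)/κ = (1 − 0.93167)/0.3250 = 0.21023
z = sin θ / κ = 0.36329/0.3250 = 1.11782
x = ρ cos φ = 0.21023 × cos(339.32°) = 0.19669
y = ρ sin φ = 0.21023 × sin(339.32°) = -0.07424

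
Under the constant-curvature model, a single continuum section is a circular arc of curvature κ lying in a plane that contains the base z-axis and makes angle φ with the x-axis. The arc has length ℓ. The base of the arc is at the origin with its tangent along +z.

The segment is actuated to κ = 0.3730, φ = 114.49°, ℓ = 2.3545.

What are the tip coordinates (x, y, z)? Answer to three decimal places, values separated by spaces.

-0.402 0.882 2.063

θ = κ·ℓ = 0.3730 × 2.3545 = 0.87823 rad
ρ = (1 − cos θ)/κ = (1 − 0.63852)/0.3730 = 0.96913
z = sin θ / κ = 0.76961/0.3730 = 2.06329
x = ρ cos φ = 0.96913 × cos(114.49°) = -0.40174
y = ρ sin φ = 0.96913 × sin(114.49°) = 0.88194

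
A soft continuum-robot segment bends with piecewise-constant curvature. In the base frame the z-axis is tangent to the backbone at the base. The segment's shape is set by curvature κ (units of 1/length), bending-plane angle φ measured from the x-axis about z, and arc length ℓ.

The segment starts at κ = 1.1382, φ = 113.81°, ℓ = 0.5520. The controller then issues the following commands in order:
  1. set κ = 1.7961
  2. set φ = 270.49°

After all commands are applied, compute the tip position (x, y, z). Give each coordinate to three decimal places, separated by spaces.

initial: κ=1.1382, φ=113.81°, ℓ=0.5520
cmd 1: set κ=1.7961 → (κ,φ,ℓ)=(1.7961,113.81°,0.5520) → tip=(-0.1017,0.2305,0.4659)
cmd 2: set φ=270.49° → (κ,φ,ℓ)=(1.7961,270.49°,0.5520) → tip=(0.0022,-0.2519,0.4659)

0.002 -0.252 0.466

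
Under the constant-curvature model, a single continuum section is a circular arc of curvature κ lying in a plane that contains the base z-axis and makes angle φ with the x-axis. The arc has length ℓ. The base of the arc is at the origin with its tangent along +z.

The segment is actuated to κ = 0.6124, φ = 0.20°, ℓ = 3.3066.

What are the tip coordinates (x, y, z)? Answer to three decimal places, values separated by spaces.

θ = κ·ℓ = 0.6124 × 3.3066 = 2.02496 rad
ρ = (1 − cos θ)/κ = (1 − -0.43871)/0.6124 = 2.34930
z = sin θ / κ = 0.89863/0.6124 = 1.46739
x = ρ cos φ = 2.34930 × cos(0.20°) = 2.34929
y = ρ sin φ = 2.34930 × sin(0.20°) = 0.00820

2.349 0.008 1.467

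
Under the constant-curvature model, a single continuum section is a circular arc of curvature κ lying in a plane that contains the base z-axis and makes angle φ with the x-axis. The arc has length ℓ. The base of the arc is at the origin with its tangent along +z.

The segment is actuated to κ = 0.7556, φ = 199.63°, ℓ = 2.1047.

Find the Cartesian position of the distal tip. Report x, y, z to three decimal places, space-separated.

-1.271 -0.453 1.323

θ = κ·ℓ = 0.7556 × 2.1047 = 1.59031 rad
ρ = (1 − cos θ)/κ = (1 − -0.01951)/0.7556 = 1.34928
z = sin θ / κ = 0.99981/0.7556 = 1.32320
x = ρ cos φ = 1.34928 × cos(199.63°) = -1.27086
y = ρ sin φ = 1.34928 × sin(199.63°) = -0.45328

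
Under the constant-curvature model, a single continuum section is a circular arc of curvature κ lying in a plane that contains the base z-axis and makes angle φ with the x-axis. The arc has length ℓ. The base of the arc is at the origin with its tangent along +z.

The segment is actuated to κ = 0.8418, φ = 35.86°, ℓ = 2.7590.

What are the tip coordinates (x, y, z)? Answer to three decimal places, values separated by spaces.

θ = κ·ℓ = 0.8418 × 2.7590 = 2.32253 rad
ρ = (1 − cos θ)/κ = (1 − -0.68290)/0.8418 = 1.99917
z = sin θ / κ = 0.73051/0.8418 = 0.86779
x = ρ cos φ = 1.99917 × cos(35.86°) = 1.62023
y = ρ sin φ = 1.99917 × sin(35.86°) = 1.17113

1.620 1.171 0.868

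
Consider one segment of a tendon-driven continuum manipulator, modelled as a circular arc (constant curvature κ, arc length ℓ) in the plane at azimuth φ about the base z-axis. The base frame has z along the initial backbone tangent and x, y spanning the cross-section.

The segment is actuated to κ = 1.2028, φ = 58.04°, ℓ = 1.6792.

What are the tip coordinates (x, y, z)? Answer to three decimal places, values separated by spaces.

0.631 1.012 0.749

θ = κ·ℓ = 1.2028 × 1.6792 = 2.01974 rad
ρ = (1 − cos θ)/κ = (1 − -0.43402)/1.2028 = 1.19223
z = sin θ / κ = 0.90091/1.2028 = 0.74901
x = ρ cos φ = 1.19223 × cos(58.04°) = 0.63108
y = ρ sin φ = 1.19223 × sin(58.04°) = 1.01151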